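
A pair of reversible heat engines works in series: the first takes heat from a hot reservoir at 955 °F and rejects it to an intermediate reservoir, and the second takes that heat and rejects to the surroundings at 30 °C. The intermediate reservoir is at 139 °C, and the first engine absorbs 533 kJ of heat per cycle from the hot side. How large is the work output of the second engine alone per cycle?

T_H = 955 °F → (955 − 32) × 5/9 = 512.78 °C = 785.93 K.
T_C = 30 °C → 30 + 273.15 = 303.15 K.
T_m = 139 °C → 139 + 273.15 = 412.15 K.
Heat entering the second stage: Q_m = Q_H·(T_m/T_H) = 533 × 412.15/785.93 = 280 kJ.
Second-stage efficiency η₂ = 1 − T_C/T_m = 1 − 303.15/412.15 = 0.2645, so W₂ = η₂·Q_m = 73.9 kJ.

W₂ ≈ 73.9 kJ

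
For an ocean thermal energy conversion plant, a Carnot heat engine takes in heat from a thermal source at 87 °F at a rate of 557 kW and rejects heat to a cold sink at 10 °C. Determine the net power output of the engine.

T_H = 87 °F → (87 − 32) × 5/9 = 30.56 °C = 303.71 K.
T_C = 10 °C → 10 + 273.15 = 283.15 K.
The Carnot efficiency is η = 1 − T_C/T_H = 1 − 283.15/303.71 = 0.0677.
W = η·Q_H = 0.0677 × 557 = 37.7 kW.

Ẇ ≈ 37.7 kW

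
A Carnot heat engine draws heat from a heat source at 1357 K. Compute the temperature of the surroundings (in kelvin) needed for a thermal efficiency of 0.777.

From η = 1 − T_C/T_H, T_C = T_H·(1 − η) = 1357.00 × (1 − 0.777) = 303 K.

T_C ≈ 303 K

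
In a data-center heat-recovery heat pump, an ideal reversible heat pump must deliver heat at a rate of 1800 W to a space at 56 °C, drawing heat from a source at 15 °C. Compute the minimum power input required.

Ẇ_in ≈ 224 W

T_H = 56 °C → 56 + 273.15 = 329.15 K.
T_C = 15 °C → 15 + 273.15 = 288.15 K.
For a reversible heat pump, COP_HP = T_H/(T_H − T_C) = 329.15/41.00 = 8.0280.
W = Q_H/COP_HP = 1800/8.0280 = 224 W.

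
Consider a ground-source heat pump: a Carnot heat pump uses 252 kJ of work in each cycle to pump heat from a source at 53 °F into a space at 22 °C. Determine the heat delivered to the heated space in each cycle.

Q_H ≈ 7200 kJ

T_H = 22 °C → 22 + 273.15 = 295.15 K.
T_C = 53 °F → (53 − 32) × 5/9 = 11.67 °C = 284.82 K.
Reversible heating COP: COP_HP = T_H/(T_H − T_C) = 295.15/10.33 = 28.5629.
Q_H = COP_HP · W = 28.5629 × 252 = 7200 kJ.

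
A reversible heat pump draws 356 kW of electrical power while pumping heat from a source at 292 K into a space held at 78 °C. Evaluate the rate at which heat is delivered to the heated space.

Q̇_H ≈ 2110 kW

T_H = 78 °C → 78 + 273.15 = 351.15 K.
The Carnot heat-pump COP is COP_HP = T_H/(T_H − T_C) = 351.15/59.15 = 5.9366.
Q_H = COP_HP · W = 5.9366 × 356 = 2110 kW.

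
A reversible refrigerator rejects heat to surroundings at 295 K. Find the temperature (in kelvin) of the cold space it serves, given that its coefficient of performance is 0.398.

COP_R = T_C/(T_H − T_C) ⇒ T_C = T_H·COP_R/(1 + COP_R) = 295.00 × 0.398/(1 + 0.398) = 84.0 K.

T_C ≈ 84.0 K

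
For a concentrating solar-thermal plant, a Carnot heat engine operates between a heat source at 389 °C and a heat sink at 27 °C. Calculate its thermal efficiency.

T_H = 389 °C → 389 + 273.15 = 662.15 K.
T_C = 27 °C → 27 + 273.15 = 300.15 K.
Since the cycle is reversible, η = 1 − T_C/T_H = 1 − 300.15/662.15 = 0.547.

η ≈ 0.547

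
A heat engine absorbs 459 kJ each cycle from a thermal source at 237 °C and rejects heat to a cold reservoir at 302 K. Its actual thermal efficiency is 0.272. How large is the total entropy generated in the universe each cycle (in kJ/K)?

T_H = 237 °C → 237 + 273.15 = 510.15 K.
W = η·Q_H = 0.272 × 459 = 124.8 kJ, so Q_C = Q_H − W = 334.2 kJ.
Entropy balance on the reservoirs: −Q_H/T_H = -0.8997 kJ/K, +Q_C/T_C = 1.106 kJ/K.
ΔS_univ = −Q_H/T_H + Q_C/T_C = 0.207 kJ/K (> 0, since η = 0.272 < η_Carnot = 0.408).

ΔS_univ ≈ 0.207 kJ/K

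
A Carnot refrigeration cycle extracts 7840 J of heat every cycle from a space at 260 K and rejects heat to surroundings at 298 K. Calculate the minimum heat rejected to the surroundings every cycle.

Q_H ≈ 8990 J

For a reversible cycle Q_H/Q_C = T_H/T_C, so Q_H = Q_C·T_H/T_C = 7840 × 298.00/260.00 = 8990 J.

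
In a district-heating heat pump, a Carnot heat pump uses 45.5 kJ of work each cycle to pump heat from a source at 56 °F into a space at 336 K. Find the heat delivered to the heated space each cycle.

T_C = 56 °F → (56 − 32) × 5/9 = 13.33 °C = 286.48 K.
The Carnot heat-pump COP is COP_HP = T_H/(T_H − T_C) = 336.00/49.52 = 6.7856.
Q_H = COP_HP · W = 6.7856 × 45.5 = 308.7 kJ.

Q_H ≈ 308.7 kJ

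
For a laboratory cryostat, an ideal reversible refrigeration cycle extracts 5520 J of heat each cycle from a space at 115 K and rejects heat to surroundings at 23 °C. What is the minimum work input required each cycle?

W_in ≈ 8700 J

T_H = 23 °C → 23 + 273.15 = 296.15 K.
For a reversible refrigerator, COP_R = T_C/(T_H − T_C) = 115.00/181.15 = 0.6348.
W = Q_C/COP_R = 5520/0.6348 = 8700 J.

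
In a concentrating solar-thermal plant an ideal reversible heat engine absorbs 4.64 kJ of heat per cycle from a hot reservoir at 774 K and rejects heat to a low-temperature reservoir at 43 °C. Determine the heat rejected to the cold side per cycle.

Q_C ≈ 1.895 kJ

T_C = 43 °C → 43 + 273.15 = 316.15 K.
For a reversible engine, η = 1 − T_C/T_H = 1 − 316.15/774.00 = 0.5915.
For a reversible cycle Q_C/Q_H = T_C/T_H, so Q_C = 4.64 × 316.15/774.00 = 1.895 kJ.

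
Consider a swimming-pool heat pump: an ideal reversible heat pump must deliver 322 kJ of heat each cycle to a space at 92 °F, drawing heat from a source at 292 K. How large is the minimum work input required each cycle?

T_H = 92 °F → (92 − 32) × 5/9 = 33.33 °C = 306.48 K.
The Carnot heat-pump COP is COP_HP = T_H/(T_H − T_C) = 306.48/14.48 = 21.1611.
W = Q_H/COP_HP = 322/21.1611 = 15.22 kJ.

W_in ≈ 15.22 kJ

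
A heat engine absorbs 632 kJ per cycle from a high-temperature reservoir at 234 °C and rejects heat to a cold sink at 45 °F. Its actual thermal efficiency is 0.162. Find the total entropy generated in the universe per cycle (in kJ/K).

T_H = 234 °C → 234 + 273.15 = 507.15 K.
T_C = 45 °F → (45 − 32) × 5/9 = 7.22 °C = 280.37 K.
W = η·Q_H = 0.162 × 632 = 102.4 kJ, so Q_C = Q_H − W = 529.6 kJ.
Entropy balance on the reservoirs: −Q_H/T_H = -1.246 kJ/K, +Q_C/T_C = 1.889 kJ/K.
ΔS_univ = −Q_H/T_H + Q_C/T_C = 0.6428 kJ/K (> 0, since η = 0.162 < η_Carnot = 0.447).

ΔS_univ ≈ 0.6428 kJ/K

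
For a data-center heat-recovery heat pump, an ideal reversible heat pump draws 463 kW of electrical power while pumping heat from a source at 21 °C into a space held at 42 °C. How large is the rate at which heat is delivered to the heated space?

Q̇_H ≈ 6948 kW

T_H = 42 °C → 42 + 273.15 = 315.15 K.
T_C = 21 °C → 21 + 273.15 = 294.15 K.
The Carnot heat-pump COP is COP_HP = T_H/(T_H − T_C) = 315.15/21.00 = 15.0071.
Q_H = COP_HP · W = 15.0071 × 463 = 6948 kW.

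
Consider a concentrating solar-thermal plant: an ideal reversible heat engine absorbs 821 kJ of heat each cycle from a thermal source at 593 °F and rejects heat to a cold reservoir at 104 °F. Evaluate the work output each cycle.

T_H = 593 °F → (593 − 32) × 5/9 = 311.67 °C = 584.82 K.
T_C = 104 °F → (104 − 32) × 5/9 = 40.00 °C = 313.15 K.
The Carnot efficiency is η = 1 − T_C/T_H = 1 − 313.15/584.82 = 0.4645.
W = η·Q_H = 0.4645 × 821 = 381.4 kJ.

W ≈ 381.4 kJ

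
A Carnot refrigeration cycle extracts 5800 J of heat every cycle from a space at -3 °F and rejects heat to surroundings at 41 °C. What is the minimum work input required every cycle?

W_in ≈ 1380 J

T_H = 41 °C → 41 + 273.15 = 314.15 K.
T_C = -3 °F → (-3 − 32) × 5/9 = -19.44 °C = 253.71 K.
Carnot COP: COP_R = T_C/(T_H − T_C) = 253.71/60.44 = 4.1973.
W = Q_C/COP_R = 5800/4.1973 = 1380 J.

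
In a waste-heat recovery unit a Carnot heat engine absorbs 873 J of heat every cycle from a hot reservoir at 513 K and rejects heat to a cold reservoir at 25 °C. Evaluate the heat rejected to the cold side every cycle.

T_C = 25 °C → 25 + 273.15 = 298.15 K.
η_rev = 1 − T_C/T_H = 1 − 298.15/513.00 = 0.4188.
For a reversible cycle Q_C/Q_H = T_C/T_H, so Q_C = 873 × 298.15/513.00 = 507 J.

Q_C ≈ 507 J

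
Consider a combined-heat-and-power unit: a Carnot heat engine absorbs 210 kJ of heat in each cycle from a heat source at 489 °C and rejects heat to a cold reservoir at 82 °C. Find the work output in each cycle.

W ≈ 112 kJ

T_H = 489 °C → 489 + 273.15 = 762.15 K.
T_C = 82 °C → 82 + 273.15 = 355.15 K.
Since the cycle is reversible, η = 1 − T_C/T_H = 1 − 355.15/762.15 = 0.5340.
W = η·Q_H = 0.5340 × 210 = 112 kJ.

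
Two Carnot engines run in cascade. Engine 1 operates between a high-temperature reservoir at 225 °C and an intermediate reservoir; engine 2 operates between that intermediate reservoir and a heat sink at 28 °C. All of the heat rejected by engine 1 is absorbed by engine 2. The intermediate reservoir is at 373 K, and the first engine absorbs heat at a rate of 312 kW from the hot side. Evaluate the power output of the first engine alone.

T_H = 225 °C → 225 + 273.15 = 498.15 K.
T_C = 28 °C → 28 + 273.15 = 301.15 K.
First-stage efficiency η₁ = 1 − T_m/T_H = 1 − 373.00/498.15 = 0.2512.
W₁ = η₁·Q_H = 0.2512 × 312 = 78.38 kW.

Ẇ₁ ≈ 78.38 kW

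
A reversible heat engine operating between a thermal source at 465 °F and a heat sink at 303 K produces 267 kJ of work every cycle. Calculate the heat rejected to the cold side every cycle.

Q_C ≈ 384.0 kJ

T_H = 465 °F → (465 − 32) × 5/9 = 240.56 °C = 513.71 K.
Carnot efficiency: η = 1 − T_C/T_H = 1 − 303.00/513.71 = 0.4102.
Since Q_C/Q_H = T_C/T_H and Q_H = W/η, Q_C = W·T_C/(T_H − T_C) = 267 × 303.00/210.71 = 384.0 kJ.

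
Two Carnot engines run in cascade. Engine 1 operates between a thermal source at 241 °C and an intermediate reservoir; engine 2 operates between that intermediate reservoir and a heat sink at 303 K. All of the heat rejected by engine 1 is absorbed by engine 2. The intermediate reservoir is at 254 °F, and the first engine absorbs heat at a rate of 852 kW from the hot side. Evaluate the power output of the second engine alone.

Ẇ₂ ≈ 155 kW

T_H = 241 °C → 241 + 273.15 = 514.15 K.
T_m = 254 °F → (254 − 32) × 5/9 = 123.33 °C = 396.48 K.
Heat entering the second stage: Q_m = Q_H·(T_m/T_H) = 852 × 396.48/514.15 = 657 kW.
Second-stage efficiency η₂ = 1 − T_C/T_m = 1 − 303.00/396.48 = 0.2358, so W₂ = η₂·Q_m = 155 kW.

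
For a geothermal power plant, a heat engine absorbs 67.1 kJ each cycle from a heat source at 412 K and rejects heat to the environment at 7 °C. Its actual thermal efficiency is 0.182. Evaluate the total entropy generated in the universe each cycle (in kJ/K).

ΔS_univ ≈ 0.0331 kJ/K

T_C = 7 °C → 7 + 273.15 = 280.15 K.
W = η·Q_H = 0.182 × 67.1 = 12.21 kJ, so Q_C = Q_H − W = 54.89 kJ.
Entropy balance on the reservoirs: −Q_H/T_H = -0.1629 kJ/K, +Q_C/T_C = 0.1959 kJ/K.
ΔS_univ = −Q_H/T_H + Q_C/T_C = 0.0331 kJ/K (> 0, since η = 0.182 < η_Carnot = 0.320).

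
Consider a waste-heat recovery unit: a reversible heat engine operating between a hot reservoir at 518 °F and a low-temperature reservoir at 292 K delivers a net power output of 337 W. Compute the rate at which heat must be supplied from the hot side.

T_H = 518 °F → (518 − 32) × 5/9 = 270.00 °C = 543.15 K.
For a reversible engine, η = 1 − T_C/T_H = 1 − 292.00/543.15 = 0.4624.
Q_H = W/η = 337/0.4624 = 728.8 W.

Q̇_H ≈ 728.8 W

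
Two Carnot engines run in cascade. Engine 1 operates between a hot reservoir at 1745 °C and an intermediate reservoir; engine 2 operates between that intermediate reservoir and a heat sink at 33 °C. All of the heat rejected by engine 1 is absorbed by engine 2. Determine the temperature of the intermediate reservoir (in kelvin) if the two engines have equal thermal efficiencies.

T_H = 1745 °C → 1745 + 273.15 = 2018.15 K.
T_C = 33 °C → 33 + 273.15 = 306.15 K.
Equal efficiencies require 1 − T_m/T_H = 1 − T_C/T_m, i.e. T_m/T_H = T_C/T_m, so T_m = √(T_H·T_C) = √(2018.15 × 306.15) = 786.0 K.

T_m ≈ 786.0 K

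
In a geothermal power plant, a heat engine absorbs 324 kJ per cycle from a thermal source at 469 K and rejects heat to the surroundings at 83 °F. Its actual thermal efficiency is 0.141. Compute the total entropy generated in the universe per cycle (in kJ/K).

ΔS_univ ≈ 0.2323 kJ/K

T_C = 83 °F → (83 − 32) × 5/9 = 28.33 °C = 301.48 K.
W = η·Q_H = 0.141 × 324 = 45.68 kJ, so Q_C = Q_H − W = 278.3 kJ.
Reservoir entropy changes: ΔS_H = −Q_H/T_H = −324/469.00 = -0.6908 kJ/K and ΔS_C = +Q_C/T_C = 278.3/301.48 = 0.9232 kJ/K.
ΔS_univ = −Q_H/T_H + Q_C/T_C = 0.2323 kJ/K (> 0, since η = 0.141 < η_Carnot = 0.357).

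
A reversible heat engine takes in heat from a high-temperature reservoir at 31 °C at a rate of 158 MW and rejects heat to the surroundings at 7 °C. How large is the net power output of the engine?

Ẇ ≈ 12.47 MW

T_H = 31 °C → 31 + 273.15 = 304.15 K.
T_C = 7 °C → 7 + 273.15 = 280.15 K.
For a reversible engine, η = 1 − T_C/T_H = 1 − 280.15/304.15 = 0.0789.
W = η·Q_H = 0.0789 × 158 = 12.47 MW.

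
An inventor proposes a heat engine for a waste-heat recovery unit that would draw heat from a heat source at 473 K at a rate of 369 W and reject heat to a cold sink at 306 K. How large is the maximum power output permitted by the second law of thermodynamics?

Ẇ_max ≈ 130.3 W

By the Carnot theorem, η_max = 1 − T_C/T_H = 1 − 306.00/473.00 = 0.3531.
W_max = η_max · Q_H = 0.3531 × 369 = 130.3 W.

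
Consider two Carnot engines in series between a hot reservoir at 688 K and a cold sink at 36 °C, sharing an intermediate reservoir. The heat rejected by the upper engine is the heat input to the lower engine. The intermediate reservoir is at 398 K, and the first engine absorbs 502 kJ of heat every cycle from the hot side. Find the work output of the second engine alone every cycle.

W₂ ≈ 64.8 kJ

T_C = 36 °C → 36 + 273.15 = 309.15 K.
Heat entering the second stage: Q_m = Q_H·(T_m/T_H) = 502 × 398.00/688.00 = 290 kJ.
Second-stage efficiency η₂ = 1 − T_C/T_m = 1 − 309.15/398.00 = 0.2232, so W₂ = η₂·Q_m = 64.8 kJ.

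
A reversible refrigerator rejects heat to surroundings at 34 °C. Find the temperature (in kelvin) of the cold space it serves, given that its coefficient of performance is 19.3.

T_C ≈ 292 K

T_H = 34 °C → 34 + 273.15 = 307.15 K.
COP_R = T_C/(T_H − T_C) ⇒ T_C = T_H·COP_R/(1 + COP_R) = 307.15 × 19.3/(1 + 19.3) = 292 K.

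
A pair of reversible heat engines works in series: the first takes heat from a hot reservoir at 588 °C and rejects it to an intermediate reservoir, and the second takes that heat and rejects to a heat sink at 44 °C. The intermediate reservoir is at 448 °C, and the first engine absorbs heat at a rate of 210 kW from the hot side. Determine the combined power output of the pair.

Ẇ_total ≈ 133 kW

T_H = 588 °C → 588 + 273.15 = 861.15 K.
T_C = 44 °C → 44 + 273.15 = 317.15 K.
Two reversible stages in series are equivalent to a single Carnot engine between T_H and T_C, so η_total = 1 − T_C/T_H = 1 − 317.15/861.15 = 0.6317.
W_total = η_total · Q_H = 0.6317 × 210 = 133 kW.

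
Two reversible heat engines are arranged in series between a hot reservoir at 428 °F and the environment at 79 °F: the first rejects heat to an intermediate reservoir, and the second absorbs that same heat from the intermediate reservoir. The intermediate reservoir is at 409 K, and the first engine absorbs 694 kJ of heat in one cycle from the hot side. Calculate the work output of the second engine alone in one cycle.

W₂ ≈ 154 kJ

T_H = 428 °F → (428 − 32) × 5/9 = 220.00 °C = 493.15 K.
T_C = 79 °F → (79 − 32) × 5/9 = 26.11 °C = 299.26 K.
Heat entering the second stage: Q_m = Q_H·(T_m/T_H) = 694 × 409.00/493.15 = 576 kJ.
Second-stage efficiency η₂ = 1 − T_C/T_m = 1 − 299.26/409.00 = 0.2683, so W₂ = η₂·Q_m = 154 kJ.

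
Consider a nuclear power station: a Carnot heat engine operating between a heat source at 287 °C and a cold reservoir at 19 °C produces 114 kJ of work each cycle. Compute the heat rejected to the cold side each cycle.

T_H = 287 °C → 287 + 273.15 = 560.15 K.
T_C = 19 °C → 19 + 273.15 = 292.15 K.
Carnot efficiency: η = 1 − T_C/T_H = 1 − 292.15/560.15 = 0.4784.
Since Q_C/Q_H = T_C/T_H and Q_H = W/η, Q_C = W·T_C/(T_H − T_C) = 114 × 292.15/268.00 = 124 kJ.

Q_C ≈ 124 kJ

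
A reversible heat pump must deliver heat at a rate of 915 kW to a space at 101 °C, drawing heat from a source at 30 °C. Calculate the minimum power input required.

Ẇ_in ≈ 174 kW

T_H = 101 °C → 101 + 273.15 = 374.15 K.
T_C = 30 °C → 30 + 273.15 = 303.15 K.
The Carnot heat-pump COP is COP_HP = T_H/(T_H − T_C) = 374.15/71.00 = 5.2697.
W = Q_H/COP_HP = 915/5.2697 = 174 kW.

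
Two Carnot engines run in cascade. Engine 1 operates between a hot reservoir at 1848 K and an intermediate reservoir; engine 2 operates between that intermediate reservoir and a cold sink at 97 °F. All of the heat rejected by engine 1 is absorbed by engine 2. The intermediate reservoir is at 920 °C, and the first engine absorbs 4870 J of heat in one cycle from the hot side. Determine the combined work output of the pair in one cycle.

T_C = 97 °F → (97 − 32) × 5/9 = 36.11 °C = 309.26 K.
Two reversible stages in series are equivalent to a single Carnot engine between T_H and T_C, so η_total = 1 − T_C/T_H = 1 − 309.26/1848.00 = 0.8327.
W_total = η_total · Q_H = 0.8327 × 4870 = 4060 J.

W_total ≈ 4060 J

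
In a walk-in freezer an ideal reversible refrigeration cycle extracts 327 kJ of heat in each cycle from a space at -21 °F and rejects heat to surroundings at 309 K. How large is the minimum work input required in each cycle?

W_in ≈ 87.6 kJ

T_C = -21 °F → (-21 − 32) × 5/9 = -29.44 °C = 243.71 K.
Carnot COP: COP_R = T_C/(T_H − T_C) = 243.71/65.29 = 3.7324.
W = Q_C/COP_R = 327/3.7324 = 87.6 kJ.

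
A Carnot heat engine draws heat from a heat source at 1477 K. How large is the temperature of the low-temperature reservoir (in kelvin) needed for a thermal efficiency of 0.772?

From η = 1 − T_C/T_H, T_C = T_H·(1 − η) = 1477.00 × (1 − 0.772) = 337 K.

T_C ≈ 337 K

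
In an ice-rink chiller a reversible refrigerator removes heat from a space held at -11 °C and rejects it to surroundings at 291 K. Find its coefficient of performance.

COP_R ≈ 9.09

T_C = -11 °C → -11 + 273.15 = 262.15 K.
For a reversible refrigerator, COP_R = T_C/(T_H − T_C) = 262.15/(291.00 − 262.15) = 9.09.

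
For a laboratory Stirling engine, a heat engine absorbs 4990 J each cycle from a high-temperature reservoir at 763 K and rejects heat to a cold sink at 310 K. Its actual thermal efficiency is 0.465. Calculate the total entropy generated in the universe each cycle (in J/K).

ΔS_univ ≈ 2.07 J/K

W = η·Q_H = 0.465 × 4990 = 2320 J, so Q_C = Q_H − W = 2670 J.
The hot reservoir loses entropy Q_H/T_H = 4990/763.00 = 6.540 J/K; the cold reservoir gains Q_C/T_C = 2670/310.00 = 8.612 J/K.
ΔS_univ = −Q_H/T_H + Q_C/T_C = 2.07 J/K (> 0, since η = 0.465 < η_Carnot = 0.594).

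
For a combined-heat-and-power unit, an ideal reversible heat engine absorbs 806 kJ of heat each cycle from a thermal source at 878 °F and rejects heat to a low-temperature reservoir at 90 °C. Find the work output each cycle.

T_H = 878 °F → (878 − 32) × 5/9 = 470.00 °C = 743.15 K.
T_C = 90 °C → 90 + 273.15 = 363.15 K.
For a reversible engine, η = 1 − T_C/T_H = 1 − 363.15/743.15 = 0.5113.
W = η·Q_H = 0.5113 × 806 = 412 kJ.

W ≈ 412 kJ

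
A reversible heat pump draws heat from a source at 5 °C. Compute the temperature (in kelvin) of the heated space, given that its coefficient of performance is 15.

T_H ≈ 298 K

T_C = 5 °C → 5 + 273.15 = 278.15 K.
COP_HP = T_H/(T_H − T_C) ⇒ T_H = T_C·COP_HP/(COP_HP − 1) = 278.15 × 15/(15 − 1) = 298 K.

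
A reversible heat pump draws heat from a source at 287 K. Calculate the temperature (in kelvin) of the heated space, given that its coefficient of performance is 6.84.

COP_HP = T_H/(T_H − T_C) ⇒ T_H = T_C·COP_HP/(COP_HP − 1) = 287.00 × 6.84/(6.84 − 1) = 336 K.

T_H ≈ 336 K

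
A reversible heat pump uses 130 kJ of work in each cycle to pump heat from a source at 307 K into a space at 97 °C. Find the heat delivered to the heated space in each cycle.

Q_H ≈ 762 kJ

T_H = 97 °C → 97 + 273.15 = 370.15 K.
Reversible heating COP: COP_HP = T_H/(T_H − T_C) = 370.15/63.15 = 5.8614.
Q_H = COP_HP · W = 5.8614 × 130 = 762 kJ.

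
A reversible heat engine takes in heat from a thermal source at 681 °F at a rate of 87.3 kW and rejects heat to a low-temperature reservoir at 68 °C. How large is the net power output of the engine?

Ẇ ≈ 40.3 kW

T_H = 681 °F → (681 − 32) × 5/9 = 360.56 °C = 633.71 K.
T_C = 68 °C → 68 + 273.15 = 341.15 K.
Carnot efficiency: η = 1 − T_C/T_H = 1 − 341.15/633.71 = 0.4617.
W = η·Q_H = 0.4617 × 87.3 = 40.3 kW.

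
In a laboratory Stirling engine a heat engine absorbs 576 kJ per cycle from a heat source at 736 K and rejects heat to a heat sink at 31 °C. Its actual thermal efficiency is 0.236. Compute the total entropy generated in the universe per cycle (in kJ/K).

ΔS_univ ≈ 0.664 kJ/K

T_C = 31 °C → 31 + 273.15 = 304.15 K.
W = η·Q_H = 0.236 × 576 = 135.9 kJ, so Q_C = Q_H − W = 440.1 kJ.
The hot reservoir loses entropy Q_H/T_H = 576/736.00 = 0.7826 kJ/K; the cold reservoir gains Q_C/T_C = 440.1/304.15 = 1.447 kJ/K.
ΔS_univ = −Q_H/T_H + Q_C/T_C = 0.664 kJ/K (> 0, since η = 0.236 < η_Carnot = 0.587).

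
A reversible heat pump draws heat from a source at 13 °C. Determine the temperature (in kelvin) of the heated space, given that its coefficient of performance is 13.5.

T_C = 13 °C → 13 + 273.15 = 286.15 K.
COP_HP = T_H/(T_H − T_C) ⇒ T_H = T_C·COP_HP/(COP_HP − 1) = 286.15 × 13.5/(13.5 − 1) = 309.0 K.

T_H ≈ 309.0 K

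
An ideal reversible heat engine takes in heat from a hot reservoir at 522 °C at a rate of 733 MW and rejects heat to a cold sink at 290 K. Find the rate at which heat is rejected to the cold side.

T_H = 522 °C → 522 + 273.15 = 795.15 K.
For a reversible engine, η = 1 − T_C/T_H = 1 − 290.00/795.15 = 0.6353.
For a reversible cycle Q_C/Q_H = T_C/T_H, so Q_C = 733 × 290.00/795.15 = 267 MW.

Q̇_C ≈ 267 MW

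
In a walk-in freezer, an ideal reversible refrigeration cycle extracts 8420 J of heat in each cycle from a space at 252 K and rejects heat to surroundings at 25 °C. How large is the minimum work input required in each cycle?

W_in ≈ 1542 J

T_H = 25 °C → 25 + 273.15 = 298.15 K.
For a reversible refrigerator, COP_R = T_C/(T_H − T_C) = 252.00/46.15 = 5.4605.
W = Q_C/COP_R = 8420/5.4605 = 1542 J.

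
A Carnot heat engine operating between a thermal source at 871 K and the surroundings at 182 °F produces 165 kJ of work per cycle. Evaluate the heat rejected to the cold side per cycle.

Q_C ≈ 114.3 kJ

T_C = 182 °F → (182 − 32) × 5/9 = 83.33 °C = 356.48 K.
The Carnot efficiency is η = 1 − T_C/T_H = 1 − 356.48/871.00 = 0.5907.
Since Q_C/Q_H = T_C/T_H and Q_H = W/η, Q_C = W·T_C/(T_H − T_C) = 165 × 356.48/514.52 = 114.3 kJ.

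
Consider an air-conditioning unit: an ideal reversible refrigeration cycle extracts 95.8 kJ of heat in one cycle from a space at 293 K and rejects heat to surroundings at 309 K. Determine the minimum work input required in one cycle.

The reversible coefficient of performance is COP_R = T_C/(T_H − T_C) = 293.00/16.00 = 18.3125.
W = Q_C/COP_R = 95.8/18.3125 = 5.231 kJ.

W_in ≈ 5.231 kJ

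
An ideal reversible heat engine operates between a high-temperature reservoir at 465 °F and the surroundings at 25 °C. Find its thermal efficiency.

T_H = 465 °F → (465 − 32) × 5/9 = 240.56 °C = 513.71 K.
T_C = 25 °C → 25 + 273.15 = 298.15 K.
For a reversible engine, η = 1 − T_C/T_H = 1 − 298.15/513.71 = 0.4196.

η ≈ 0.4196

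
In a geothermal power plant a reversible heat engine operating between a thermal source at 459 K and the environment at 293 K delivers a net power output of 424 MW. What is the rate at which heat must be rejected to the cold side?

Q̇_C ≈ 748 MW

The Carnot efficiency is η = 1 − T_C/T_H = 1 − 293.00/459.00 = 0.3617.
Since Q_C/Q_H = T_C/T_H and Q_H = W/η, Q_C = W·T_C/(T_H − T_C) = 424 × 293.00/166.00 = 748 MW.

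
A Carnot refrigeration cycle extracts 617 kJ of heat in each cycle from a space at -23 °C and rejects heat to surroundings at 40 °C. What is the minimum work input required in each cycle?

W_in ≈ 155 kJ

T_H = 40 °C → 40 + 273.15 = 313.15 K.
T_C = -23 °C → -23 + 273.15 = 250.15 K.
The reversible coefficient of performance is COP_R = T_C/(T_H − T_C) = 250.15/63.00 = 3.9706.
W = Q_C/COP_R = 617/3.9706 = 155 kJ.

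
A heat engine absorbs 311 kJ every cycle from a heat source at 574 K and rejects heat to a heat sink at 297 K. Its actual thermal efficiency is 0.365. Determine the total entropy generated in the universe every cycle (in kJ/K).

W = η·Q_H = 0.365 × 311 = 113.5 kJ, so Q_C = Q_H − W = 197.5 kJ.
Entropy balance on the reservoirs: −Q_H/T_H = -0.5418 kJ/K, +Q_C/T_C = 0.6649 kJ/K.
ΔS_univ = −Q_H/T_H + Q_C/T_C = 0.123 kJ/K (> 0, since η = 0.365 < η_Carnot = 0.483).

ΔS_univ ≈ 0.123 kJ/K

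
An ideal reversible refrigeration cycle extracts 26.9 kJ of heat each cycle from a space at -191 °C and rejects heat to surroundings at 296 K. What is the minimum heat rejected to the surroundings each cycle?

Q_H ≈ 96.9 kJ

T_C = -191 °C → -191 + 273.15 = 82.15 K.
For a reversible cycle Q_H/Q_C = T_H/T_C, so Q_H = Q_C·T_H/T_C = 26.9 × 296.00/82.15 = 96.9 kJ.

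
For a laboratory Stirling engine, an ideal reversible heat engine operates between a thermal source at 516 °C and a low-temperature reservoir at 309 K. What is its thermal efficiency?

T_H = 516 °C → 516 + 273.15 = 789.15 K.
Carnot efficiency: η = 1 − T_C/T_H = 1 − 309.00/789.15 = 0.608.

η ≈ 0.608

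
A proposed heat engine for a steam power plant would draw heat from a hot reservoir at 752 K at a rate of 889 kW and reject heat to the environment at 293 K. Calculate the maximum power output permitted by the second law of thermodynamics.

Ẇ_max ≈ 543 kW

By the Carnot theorem, η_max = 1 − T_C/T_H = 1 − 293.00/752.00 = 0.6104.
W_max = η_max · Q_H = 0.6104 × 889 = 543 kW.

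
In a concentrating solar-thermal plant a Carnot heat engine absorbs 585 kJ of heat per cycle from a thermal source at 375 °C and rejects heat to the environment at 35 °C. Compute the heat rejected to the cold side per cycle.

T_H = 375 °C → 375 + 273.15 = 648.15 K.
T_C = 35 °C → 35 + 273.15 = 308.15 K.
η_rev = 1 − T_C/T_H = 1 − 308.15/648.15 = 0.5246.
For a reversible cycle Q_C/Q_H = T_C/T_H, so Q_C = 585 × 308.15/648.15 = 278 kJ.

Q_C ≈ 278 kJ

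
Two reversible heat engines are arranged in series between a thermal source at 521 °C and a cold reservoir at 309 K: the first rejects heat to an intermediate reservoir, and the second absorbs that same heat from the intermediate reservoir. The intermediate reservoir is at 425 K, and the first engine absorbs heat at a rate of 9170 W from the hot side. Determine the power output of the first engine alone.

Ẇ₁ ≈ 4263 W

T_H = 521 °C → 521 + 273.15 = 794.15 K.
First-stage efficiency η₁ = 1 − T_m/T_H = 1 − 425.00/794.15 = 0.4648.
W₁ = η₁·Q_H = 0.4648 × 9170 = 4263 W.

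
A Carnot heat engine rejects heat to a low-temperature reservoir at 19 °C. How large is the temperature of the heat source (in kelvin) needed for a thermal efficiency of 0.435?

T_H ≈ 517 K

T_C = 19 °C → 19 + 273.15 = 292.15 K.
From η = 1 − T_C/T_H, solving for T_H gives T_H = T_C/(1 − η) = 292.15/(1 − 0.435) = 517 K.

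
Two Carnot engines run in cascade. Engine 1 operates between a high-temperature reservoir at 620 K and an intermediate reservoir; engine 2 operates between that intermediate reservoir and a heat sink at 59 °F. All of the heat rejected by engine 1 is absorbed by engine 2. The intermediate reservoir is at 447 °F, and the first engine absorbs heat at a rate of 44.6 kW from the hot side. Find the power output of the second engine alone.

Ẇ₂ ≈ 15.5 kW

T_C = 59 °F → (59 − 32) × 5/9 = 15.00 °C = 288.15 K.
T_m = 447 °F → (447 − 32) × 5/9 = 230.56 °C = 503.71 K.
Heat entering the second stage: Q_m = Q_H·(T_m/T_H) = 44.6 × 503.71/620.00 = 36.2 kW.
Second-stage efficiency η₂ = 1 − T_C/T_m = 1 − 288.15/503.71 = 0.4279, so W₂ = η₂·Q_m = 15.5 kW.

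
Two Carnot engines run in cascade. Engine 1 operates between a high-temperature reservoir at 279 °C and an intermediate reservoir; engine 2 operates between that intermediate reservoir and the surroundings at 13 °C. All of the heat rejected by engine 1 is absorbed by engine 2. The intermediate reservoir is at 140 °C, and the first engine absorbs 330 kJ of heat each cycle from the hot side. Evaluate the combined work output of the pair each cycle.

W_total ≈ 159 kJ

T_H = 279 °C → 279 + 273.15 = 552.15 K.
T_C = 13 °C → 13 + 273.15 = 286.15 K.
Two reversible stages in series are equivalent to a single Carnot engine between T_H and T_C, so η_total = 1 − T_C/T_H = 1 − 286.15/552.15 = 0.4818.
W_total = η_total · Q_H = 0.4818 × 330 = 159 kJ.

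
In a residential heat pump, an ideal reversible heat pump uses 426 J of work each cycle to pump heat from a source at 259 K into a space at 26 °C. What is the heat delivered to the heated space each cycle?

Q_H ≈ 3170 J

T_H = 26 °C → 26 + 273.15 = 299.15 K.
Reversible heating COP: COP_HP = T_H/(T_H − T_C) = 299.15/40.15 = 7.4508.
Q_H = COP_HP · W = 7.4508 × 426 = 3170 J.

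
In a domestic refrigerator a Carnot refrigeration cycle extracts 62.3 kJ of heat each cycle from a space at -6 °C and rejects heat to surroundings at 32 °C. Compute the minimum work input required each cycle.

W_in ≈ 8.86 kJ

T_H = 32 °C → 32 + 273.15 = 305.15 K.
T_C = -6 °C → -6 + 273.15 = 267.15 K.
Carnot COP: COP_R = T_C/(T_H − T_C) = 267.15/38.00 = 7.0303.
W = Q_C/COP_R = 62.3/7.0303 = 8.86 kJ.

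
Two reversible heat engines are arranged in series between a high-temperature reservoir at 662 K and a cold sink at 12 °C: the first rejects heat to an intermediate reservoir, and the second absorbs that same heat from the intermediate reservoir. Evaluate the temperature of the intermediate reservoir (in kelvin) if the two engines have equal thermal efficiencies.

T_m ≈ 434 K

T_C = 12 °C → 12 + 273.15 = 285.15 K.
Equal efficiencies require 1 − T_m/T_H = 1 − T_C/T_m, i.e. T_m/T_H = T_C/T_m, so T_m = √(T_H·T_C) = √(662.00 × 285.15) = 434 K.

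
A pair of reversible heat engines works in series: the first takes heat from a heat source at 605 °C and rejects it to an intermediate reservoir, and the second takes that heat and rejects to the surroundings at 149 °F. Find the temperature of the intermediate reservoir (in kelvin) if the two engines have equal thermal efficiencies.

T_m ≈ 545 K

T_H = 605 °C → 605 + 273.15 = 878.15 K.
T_C = 149 °F → (149 − 32) × 5/9 = 65.00 °C = 338.15 K.
Equal efficiencies require 1 − T_m/T_H = 1 − T_C/T_m, i.e. T_m/T_H = T_C/T_m, so T_m = √(T_H·T_C) = √(878.15 × 338.15) = 545 K.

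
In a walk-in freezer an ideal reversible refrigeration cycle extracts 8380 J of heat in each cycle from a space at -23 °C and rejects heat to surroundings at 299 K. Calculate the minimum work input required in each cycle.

W_in ≈ 1640 J

T_C = -23 °C → -23 + 273.15 = 250.15 K.
COP_R = T_C/(T_H − T_C) = 250.15/48.85 = 5.1208.
W = Q_C/COP_R = 8380/5.1208 = 1640 J.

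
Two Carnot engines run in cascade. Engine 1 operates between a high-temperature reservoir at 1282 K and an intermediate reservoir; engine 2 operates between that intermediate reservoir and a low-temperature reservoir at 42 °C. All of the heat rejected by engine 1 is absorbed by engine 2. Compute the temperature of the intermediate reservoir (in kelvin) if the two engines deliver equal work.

T_C = 42 °C → 42 + 273.15 = 315.15 K.
For reversible stages Q_m = Q_H·(T_m/T_H). Setting W₁ = Q_H(1 − T_m/T_H) equal to W₂ = Q_m(1 − T_C/T_m) = Q_H·(T_m − T_C)/T_H gives T_H − T_m = T_m − T_C, so T_m = (T_H + T_C)/2 = (1282.00 + 315.15)/2 = 798.6 K.

T_m ≈ 798.6 K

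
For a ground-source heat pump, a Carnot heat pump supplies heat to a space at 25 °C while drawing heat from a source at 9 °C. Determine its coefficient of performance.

COP_HP ≈ 18.63

T_H = 25 °C → 25 + 273.15 = 298.15 K.
T_C = 9 °C → 9 + 273.15 = 282.15 K.
The Carnot heat-pump COP is COP_HP = T_H/(T_H − T_C) = 298.15/(298.15 − 282.15) = 18.63.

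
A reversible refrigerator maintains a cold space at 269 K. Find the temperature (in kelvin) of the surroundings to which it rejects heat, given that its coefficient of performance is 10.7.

T_H ≈ 294.1 K

COP_R = T_C/(T_H − T_C) ⇒ T_H = T_C·(1 + 1/COP_R) = 269.00 × (1 + 1/10.7) = 294.1 K.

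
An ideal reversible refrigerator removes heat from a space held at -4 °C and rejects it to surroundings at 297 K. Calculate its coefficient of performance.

T_C = -4 °C → -4 + 273.15 = 269.15 K.
The reversible coefficient of performance is COP_R = T_C/(T_H − T_C) = 269.15/(297.00 − 269.15) = 9.664.

COP_R ≈ 9.664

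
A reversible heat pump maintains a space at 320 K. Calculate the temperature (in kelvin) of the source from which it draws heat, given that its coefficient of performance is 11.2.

T_C ≈ 291.4 K

COP_HP = T_H/(T_H − T_C) ⇒ T_C = T_H·(COP_HP − 1)/COP_HP = 320.00 × (11.2 − 1)/11.2 = 291.4 K.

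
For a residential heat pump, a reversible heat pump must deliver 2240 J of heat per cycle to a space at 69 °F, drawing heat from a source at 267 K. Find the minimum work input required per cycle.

W_in ≈ 204 J

T_H = 69 °F → (69 − 32) × 5/9 = 20.56 °C = 293.71 K.
For a reversible heat pump, COP_HP = T_H/(T_H − T_C) = 293.71/26.71 = 10.9979.
W = Q_H/COP_HP = 2240/10.9979 = 204 J.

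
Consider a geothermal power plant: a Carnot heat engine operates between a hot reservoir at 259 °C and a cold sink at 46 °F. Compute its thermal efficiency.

T_H = 259 °C → 259 + 273.15 = 532.15 K.
T_C = 46 °F → (46 − 32) × 5/9 = 7.78 °C = 280.93 K.
Since the cycle is reversible, η = 1 − T_C/T_H = 1 − 280.93/532.15 = 0.472.

η ≈ 0.472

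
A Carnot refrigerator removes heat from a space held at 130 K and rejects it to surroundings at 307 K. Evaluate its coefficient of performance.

Carnot COP: COP_R = T_C/(T_H − T_C) = 130.00/(307.00 − 130.00) = 0.734.

COP_R ≈ 0.734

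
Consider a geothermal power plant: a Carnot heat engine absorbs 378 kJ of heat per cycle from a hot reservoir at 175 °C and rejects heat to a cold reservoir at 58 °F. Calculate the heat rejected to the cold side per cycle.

Q_C ≈ 243 kJ

T_H = 175 °C → 175 + 273.15 = 448.15 K.
T_C = 58 °F → (58 − 32) × 5/9 = 14.44 °C = 287.59 K.
Since the cycle is reversible, η = 1 − T_C/T_H = 1 − 287.59/448.15 = 0.3583.
For a reversible cycle Q_C/Q_H = T_C/T_H, so Q_C = 378 × 287.59/448.15 = 243 kJ.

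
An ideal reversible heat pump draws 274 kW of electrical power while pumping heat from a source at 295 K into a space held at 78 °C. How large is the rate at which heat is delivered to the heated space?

Q̇_H ≈ 1714 kW

T_H = 78 °C → 78 + 273.15 = 351.15 K.
COP_HP = T_H/(T_H − T_C) = 351.15/56.15 = 6.2538.
Q_H = COP_HP · W = 6.2538 × 274 = 1714 kW.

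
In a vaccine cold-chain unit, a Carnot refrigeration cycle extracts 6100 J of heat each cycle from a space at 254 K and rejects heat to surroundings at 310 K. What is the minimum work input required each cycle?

W_in ≈ 1345 J

For a reversible refrigerator, COP_R = T_C/(T_H − T_C) = 254.00/56.00 = 4.5357.
W = Q_C/COP_R = 6100/4.5357 = 1345 J.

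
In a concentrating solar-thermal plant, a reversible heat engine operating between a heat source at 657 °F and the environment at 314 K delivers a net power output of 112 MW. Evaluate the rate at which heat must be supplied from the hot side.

T_H = 657 °F → (657 − 32) × 5/9 = 347.22 °C = 620.37 K.
Carnot efficiency: η = 1 − T_C/T_H = 1 − 314.00/620.37 = 0.4939.
Q_H = W/η = 112/0.4939 = 227 MW.

Q̇_H ≈ 227 MW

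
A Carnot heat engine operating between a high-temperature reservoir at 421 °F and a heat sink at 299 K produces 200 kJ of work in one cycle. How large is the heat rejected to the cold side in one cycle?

T_H = 421 °F → (421 − 32) × 5/9 = 216.11 °C = 489.26 K.
The Carnot efficiency is η = 1 − T_C/T_H = 1 − 299.00/489.26 = 0.3889.
Since Q_C/Q_H = T_C/T_H and Q_H = W/η, Q_C = W·T_C/(T_H − T_C) = 200 × 299.00/190.26 = 314.3 kJ.

Q_C ≈ 314.3 kJ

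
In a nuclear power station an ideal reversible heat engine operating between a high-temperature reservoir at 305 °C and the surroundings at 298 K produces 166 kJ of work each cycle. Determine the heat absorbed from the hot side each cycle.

T_H = 305 °C → 305 + 273.15 = 578.15 K.
The Carnot efficiency is η = 1 − T_C/T_H = 1 − 298.00/578.15 = 0.4846.
Q_H = W/η = 166/0.4846 = 343 kJ.

Q_H ≈ 343 kJ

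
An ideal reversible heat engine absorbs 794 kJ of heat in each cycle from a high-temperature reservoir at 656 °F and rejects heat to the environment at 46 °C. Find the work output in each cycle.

T_H = 656 °F → (656 − 32) × 5/9 = 346.67 °C = 619.82 K.
T_C = 46 °C → 46 + 273.15 = 319.15 K.
The Carnot efficiency is η = 1 − T_C/T_H = 1 − 319.15/619.82 = 0.4851.
W = η·Q_H = 0.4851 × 794 = 385 kJ.

W ≈ 385 kJ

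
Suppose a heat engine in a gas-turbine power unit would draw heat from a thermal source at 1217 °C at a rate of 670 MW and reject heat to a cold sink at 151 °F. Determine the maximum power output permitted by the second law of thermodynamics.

Ẇ_max ≈ 517 MW

T_H = 1217 °C → 1217 + 273.15 = 1490.15 K.
T_C = 151 °F → (151 − 32) × 5/9 = 66.11 °C = 339.26 K.
By the Carnot theorem, η_max = 1 − T_C/T_H = 1 − 339.26/1490.15 = 0.7723.
W_max = η_max · Q_H = 0.7723 × 670 = 517 MW.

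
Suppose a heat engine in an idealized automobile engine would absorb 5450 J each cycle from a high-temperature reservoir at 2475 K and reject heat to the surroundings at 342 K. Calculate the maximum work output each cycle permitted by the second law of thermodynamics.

W_max ≈ 4700 J

By the Carnot theorem, η_max = 1 − T_C/T_H = 1 − 342.00/2475.00 = 0.8618.
W_max = η_max · Q_H = 0.8618 × 5450 = 4700 J.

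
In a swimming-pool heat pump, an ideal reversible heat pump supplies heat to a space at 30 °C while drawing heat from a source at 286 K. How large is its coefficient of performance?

T_H = 30 °C → 30 + 273.15 = 303.15 K.
The Carnot heat-pump COP is COP_HP = T_H/(T_H − T_C) = 303.15/(303.15 − 286.00) = 17.7.

COP_HP ≈ 17.7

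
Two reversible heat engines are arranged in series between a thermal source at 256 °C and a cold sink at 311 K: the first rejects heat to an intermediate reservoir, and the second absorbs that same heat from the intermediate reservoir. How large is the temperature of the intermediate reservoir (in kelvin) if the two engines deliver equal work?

T_H = 256 °C → 256 + 273.15 = 529.15 K.
For reversible stages Q_m = Q_H·(T_m/T_H). Setting W₁ = Q_H(1 − T_m/T_H) equal to W₂ = Q_m(1 − T_C/T_m) = Q_H·(T_m − T_C)/T_H gives T_H − T_m = T_m − T_C, so T_m = (T_H + T_C)/2 = (529.15 + 311.00)/2 = 420.1 K.

T_m ≈ 420.1 K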